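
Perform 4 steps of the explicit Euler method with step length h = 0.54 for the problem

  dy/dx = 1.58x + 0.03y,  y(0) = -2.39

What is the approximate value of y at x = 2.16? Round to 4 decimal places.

0.2457

Euler: y_{n+1} = y_n + h·f(x_n, y_n).
x=0.000000, y=-2.390000: f=-0.071700 → y ← -2.390000 + 0.54·(-0.071700) = -2.428718
x=0.540000, y=-2.428718: f=0.780338 → y ← -2.428718 + 0.54·0.780338 = -2.007335
x=1.080000, y=-2.007335: f=1.646180 → y ← -2.007335 + 0.54·1.646180 = -1.118398
x=1.620000, y=-1.118398: f=2.526048 → y ← -1.118398 + 0.54·2.526048 = 0.245668
y(2.16) ≈ 0.2457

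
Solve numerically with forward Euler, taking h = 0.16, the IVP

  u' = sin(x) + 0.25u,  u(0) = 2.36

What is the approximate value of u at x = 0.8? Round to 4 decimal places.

Euler: u_{n+1} = u_n + h·f(x_n, u_n).
x=0.000000, u=2.360000: f=0.590000 → u ← 2.360000 + 0.16·0.590000 = 2.454400
x=0.160000, u=2.454400: f=0.772918 → u ← 2.454400 + 0.16·0.772918 = 2.578067
x=0.320000, u=2.578067: f=0.959083 → u ← 2.578067 + 0.16·0.959083 = 2.731520
x=0.480000, u=2.731520: f=1.144659 → u ← 2.731520 + 0.16·1.144659 = 2.914666
x=0.640000, u=2.914666: f=1.325862 → u ← 2.914666 + 0.16·1.325862 = 3.126804
u(0.8) ≈ 3.1268

3.1268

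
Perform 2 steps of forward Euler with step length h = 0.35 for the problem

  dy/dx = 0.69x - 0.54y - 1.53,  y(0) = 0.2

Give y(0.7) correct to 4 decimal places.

Euler: y_{n+1} = y_n + h·f(x_n, y_n).
x=0.000000, y=0.200000: f=-1.638000 → y ← 0.200000 + 0.35·(-1.638000) = -0.373300
x=0.350000, y=-0.373300: f=-1.086918 → y ← -0.373300 + 0.35·(-1.086918) = -0.753721
y(0.7) ≈ -0.7537

-0.7537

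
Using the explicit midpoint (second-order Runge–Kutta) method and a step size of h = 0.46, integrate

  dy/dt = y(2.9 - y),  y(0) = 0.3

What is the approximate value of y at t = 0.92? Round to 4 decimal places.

1.7787

Midpoint: k1 = f(t_n, y_n); k2 = f(t_n + h/2, y_n + (h/2)·k1); y_{n+1} = y_n + h·k2.
t=0.000000, y=0.300000:
  k1 = f(0.000000, 0.300000) = 0.780000
  k2 = f(0.230000, 0.479400) = 1.160436
  y ← 0.300000 + 0.46·1.160436 = 0.833800
t=0.460000, y=0.833800:
  k1 = f(0.460000, 0.833800) = 1.722798
  k2 = f(0.690000, 1.230044) = 2.054119
  y ← 0.833800 + 0.46·2.054119 = 1.778695
y(0.92) ≈ 1.7787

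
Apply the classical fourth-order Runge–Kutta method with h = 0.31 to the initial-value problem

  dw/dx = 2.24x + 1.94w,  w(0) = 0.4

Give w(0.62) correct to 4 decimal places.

1.9997

RK4: k1 = f(x_n, w_n); k2 = f(x_n + h/2, w_n + (h/2)·k1); k3 = f(x_n + h/2, w_n + (h/2)·k2); k4 = f(x_n + h, w_n + h·k3); w_{n+1} = w_n + (h/6)·(k1 + 2k2 + 2k3 + k4).
x=0.000000, w=0.400000:
  k1 = f(0.000000, 0.400000) = 0.776000
  k2 = f(0.155000, 0.520280) = 1.356543
  k3 = f(0.155000, 0.610264) = 1.531113
  k4 = f(0.310000, 0.874645) = 2.391211
  w ← 0.400000 + (0.31/6)·(k1 + 2k2 + 2k3 + k4) = 0.862030
x=0.310000, w=0.862030:
  k1 = f(0.310000, 0.862030) = 2.366739
  k2 = f(0.465000, 1.228875) = 3.425617
  k3 = f(0.465000, 1.393001) = 3.744022
  k4 = f(0.620000, 2.022677) = 5.312794
  w ← 0.862030 + (0.31/6)·(k1 + 2k2 + 2k3 + k4) = 1.999669
w(0.62) ≈ 1.9997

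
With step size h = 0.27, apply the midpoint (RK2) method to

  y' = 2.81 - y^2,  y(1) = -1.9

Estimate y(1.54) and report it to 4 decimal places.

Midpoint: k1 = f(s_n, y_n); k2 = f(s_n + h/2, y_n + (h/2)·k1); y_{n+1} = y_n + h·k2.
s=1.000000, y=-1.900000:
  k1 = f(1.000000, -1.900000) = -0.800000
  k2 = f(1.135000, -2.008000) = -1.222064
  y ← -1.900000 + 0.27·(-1.222064) = -2.229957
s=1.270000, y=-2.229957:
  k1 = f(1.270000, -2.229957) = -2.162709
  k2 = f(1.405000, -2.521923) = -3.550096
  y ← -2.229957 + 0.27·(-3.550096) = -3.188483
y(1.54) ≈ -3.1885

-3.1885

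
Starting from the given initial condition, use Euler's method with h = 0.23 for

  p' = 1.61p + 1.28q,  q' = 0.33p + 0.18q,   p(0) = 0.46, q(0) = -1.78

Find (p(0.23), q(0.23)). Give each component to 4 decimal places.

0.1063, -1.8188

Euler on (p,q): p_{n+1} = p_n + h·p', q_{n+1} = q_n + h·q'.
0.000000: (0.460000, -1.780000); f=(-1.537800, -0.168600) → (0.106306, -1.818778)
(p(0.23), q(0.23)) ≈ (0.1063, -1.8188)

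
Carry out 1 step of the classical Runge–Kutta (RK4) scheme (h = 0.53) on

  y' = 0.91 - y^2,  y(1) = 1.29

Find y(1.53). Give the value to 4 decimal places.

1.0677

RK4: k1 = f(s_n, y_n); k2 = f(s_n + h/2, y_n + (h/2)·k1); k3 = f(s_n + h/2, y_n + (h/2)·k2); k4 = f(s_n + h, y_n + h·k3); y_{n+1} = y_n + (h/6)·(k1 + 2k2 + 2k3 + k4).
s=1.000000, y=1.290000:
  k1 = f(1.000000, 1.290000) = -0.754100
  k2 = f(1.265000, 1.090164) = -0.278456
  k3 = f(1.265000, 1.216209) = -0.569164
  k4 = f(1.530000, 0.988343) = -0.066822
  y ← 1.290000 + (0.53/6)·(k1 + 2k2 + 2k3 + k4) = 1.067739
y(1.53) ≈ 1.0677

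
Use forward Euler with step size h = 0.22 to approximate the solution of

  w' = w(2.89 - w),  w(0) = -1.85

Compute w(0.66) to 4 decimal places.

Euler: w_{n+1} = w_n + h·f(t_n, w_n).
t=0.000000, w=-1.850000: f=-8.769000 → w ← -1.850000 + 0.22·(-8.769000) = -3.779180
t=0.220000, w=-3.779180: f=-25.204032 → w ← -3.779180 + 0.22·(-25.204032) = -9.324067
t=0.440000, w=-9.324067: f=-113.884778 → w ← -9.324067 + 0.22·(-113.884778) = -34.378718
w(0.66) ≈ -34.3787

-34.3787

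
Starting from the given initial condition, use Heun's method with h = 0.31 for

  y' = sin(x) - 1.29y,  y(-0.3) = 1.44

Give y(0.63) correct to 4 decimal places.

0.5953

Heun: k1 = f(x_n, y_n); k2 = f(x_n + h, y_n + h·k1); y_{n+1} = y_n + (h/2)·(k1 + k2).
x=-0.300000, y=1.440000:
  k1 = f(-0.300000, 1.440000) = -2.153120
  k2 = f(0.010000, 0.772533) = -0.986567
  y ← 1.440000 + (0.31/2)·(-2.153120 + (-0.986567)) = 0.953348
x=0.010000, y=0.953348:
  k1 = f(0.010000, 0.953348) = -1.219820
  k2 = f(0.320000, 0.575204) = -0.427447
  y ← 0.953348 + (0.31/2)·(-1.219820 + (-0.427447)) = 0.698022
x=0.320000, y=0.698022:
  k1 = f(0.320000, 0.698022) = -0.585882
  k2 = f(0.630000, 0.516399) = -0.077010
  y ← 0.698022 + (0.31/2)·(-0.585882 + (-0.077010)) = 0.595274
y(0.63) ≈ 0.5953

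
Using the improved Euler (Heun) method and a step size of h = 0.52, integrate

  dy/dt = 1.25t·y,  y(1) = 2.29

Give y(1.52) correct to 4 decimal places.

4.9008

Heun: k1 = f(t_n, y_n); k2 = f(t_n + h, y_n + h·k1); y_{n+1} = y_n + (h/2)·(k1 + k2).
t=1.000000, y=2.290000:
  k1 = f(1.000000, 2.290000) = 2.862500
  k2 = f(1.520000, 3.778500) = 7.179150
  y ← 2.290000 + (0.52/2)·(2.862500 + 7.179150) = 4.900829
y(1.52) ≈ 4.9008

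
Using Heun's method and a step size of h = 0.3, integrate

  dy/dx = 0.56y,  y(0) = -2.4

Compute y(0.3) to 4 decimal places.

Heun: k1 = f(x_n, y_n); k2 = f(x_n + h, y_n + h·k1); y_{n+1} = y_n + (h/2)·(k1 + k2).
x=0.000000, y=-2.400000:
  k1 = f(0.000000, -2.400000) = -1.344000
  k2 = f(0.300000, -2.803200) = -1.569792
  y ← -2.400000 + (0.3/2)·(-1.344000 + (-1.569792)) = -2.837069
y(0.3) ≈ -2.8371

-2.8371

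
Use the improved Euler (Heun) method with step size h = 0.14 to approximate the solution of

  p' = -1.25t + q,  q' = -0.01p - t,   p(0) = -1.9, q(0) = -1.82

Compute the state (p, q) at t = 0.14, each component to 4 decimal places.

Heun on (p,q): k1 = f(t_n, state_n); k2 = f(t_n + h, state_n + h·k1); state_{n+1} = state_n + (h/2)·(k1 + k2).
0.000000: (-1.900000, -1.820000)
  k1 = (-1.820000, 0.019000)
  predictor → (-2.154800, -1.817340)
  k2 = (-1.992340, -0.118452)
  → (-2.166864, -1.826962)
(p(0.14), q(0.14)) ≈ (-2.1669, -1.8270)

-2.1669, -1.8270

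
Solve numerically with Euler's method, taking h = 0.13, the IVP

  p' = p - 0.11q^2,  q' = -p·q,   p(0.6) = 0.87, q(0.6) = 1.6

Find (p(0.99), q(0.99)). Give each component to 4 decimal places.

Euler on (p,q): p_{n+1} = p_n + h·p', q_{n+1} = q_n + h·q'.
0.600000: (0.870000, 1.600000); f=(0.588400, -1.392000) → (0.946492, 1.419040)
0.730000: (0.946492, 1.419040); f=(0.724988, -1.343110) → (1.040740, 1.244436)
0.860000: (1.040740, 1.244436); f=(0.870392, -1.295135) → (1.153891, 1.076068)
(p(0.99), q(0.99)) ≈ (1.1539, 1.0761)

1.1539, 1.0761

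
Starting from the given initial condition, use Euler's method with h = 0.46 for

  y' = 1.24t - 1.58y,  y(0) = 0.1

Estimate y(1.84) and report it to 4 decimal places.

0.9507

Euler: y_{n+1} = y_n + h·f(t_n, y_n).
t=0.000000, y=0.100000: f=-0.158000 → y ← 0.100000 + 0.46·(-0.158000) = 0.027320
t=0.460000, y=0.027320: f=0.527234 → y ← 0.027320 + 0.46·0.527234 = 0.269848
t=0.920000, y=0.269848: f=0.714440 → y ← 0.269848 + 0.46·0.714440 = 0.598490
t=1.380000, y=0.598490: f=0.765585 → y ← 0.598490 + 0.46·0.765585 = 0.950660
y(1.84) ≈ 0.9507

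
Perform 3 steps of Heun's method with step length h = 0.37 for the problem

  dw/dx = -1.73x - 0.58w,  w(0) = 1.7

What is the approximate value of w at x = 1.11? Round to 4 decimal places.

Heun: k1 = f(x_n, w_n); k2 = f(x_n + h, w_n + h·k1); w_{n+1} = w_n + (h/2)·(k1 + k2).
x=0.000000, w=1.700000:
  k1 = f(0.000000, 1.700000) = -0.986000
  k2 = f(0.370000, 1.335180) = -1.414504
  w ← 1.700000 + (0.37/2)·(-0.986000 + (-1.414504)) = 1.255907
x=0.370000, w=1.255907:
  k1 = f(0.370000, 1.255907) = -1.368526
  k2 = f(0.740000, 0.749552) = -1.714940
  w ← 1.255907 + (0.37/2)·(-1.368526 + (-1.714940)) = 0.685465
x=0.740000, w=0.685465:
  k1 = f(0.740000, 0.685465) = -1.677770
  k2 = f(1.110000, 0.064691) = -1.957821
  w ← 0.685465 + (0.37/2)·(-1.677770 + (-1.957821)) = 0.012881
w(1.11) ≈ 0.0129

0.0129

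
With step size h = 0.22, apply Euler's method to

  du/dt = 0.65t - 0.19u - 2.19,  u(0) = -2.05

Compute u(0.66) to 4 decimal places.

Euler: u_{n+1} = u_n + h·f(t_n, u_n).
t=0.000000, u=-2.050000: f=-1.800500 → u ← -2.050000 + 0.22·(-1.800500) = -2.446110
t=0.220000, u=-2.446110: f=-1.582239 → u ← -2.446110 + 0.22·(-1.582239) = -2.794203
t=0.440000, u=-2.794203: f=-1.373102 → u ← -2.794203 + 0.22·(-1.373102) = -3.096285
u(0.66) ≈ -3.0963

-3.0963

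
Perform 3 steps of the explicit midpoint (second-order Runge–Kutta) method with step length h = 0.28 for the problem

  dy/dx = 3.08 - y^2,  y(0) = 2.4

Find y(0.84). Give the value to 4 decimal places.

Midpoint: k1 = f(x_n, y_n); k2 = f(x_n + h/2, y_n + (h/2)·k1); y_{n+1} = y_n + h·k2.
x=0.000000, y=2.400000:
  k1 = f(0.000000, 2.400000) = -2.680000
  k2 = f(0.140000, 2.024800) = -1.019815
  y ← 2.400000 + 0.28·(-1.019815) = 2.114452
x=0.280000, y=2.114452:
  k1 = f(0.280000, 2.114452) = -1.390906
  k2 = f(0.420000, 1.919725) = -0.605344
  y ← 2.114452 + 0.28·(-0.605344) = 1.944956
x=0.560000, y=1.944956:
  k1 = f(0.560000, 1.944956) = -0.702852
  k2 = f(0.700000, 1.846556) = -0.329770
  y ← 1.944956 + 0.28·(-0.329770) = 1.852620
y(0.84) ≈ 1.8526

1.8526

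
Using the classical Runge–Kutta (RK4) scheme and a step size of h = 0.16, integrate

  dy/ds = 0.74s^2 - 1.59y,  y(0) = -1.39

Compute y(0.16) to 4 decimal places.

-1.0768

RK4: k1 = f(s_n, y_n); k2 = f(s_n + h/2, y_n + (h/2)·k1); k3 = f(s_n + h/2, y_n + (h/2)·k2); k4 = f(s_n + h, y_n + h·k3); y_{n+1} = y_n + (h/6)·(k1 + 2k2 + 2k3 + k4).
s=0.000000, y=-1.390000:
  k1 = f(0.000000, -1.390000) = 2.210100
  k2 = f(0.080000, -1.213192) = 1.933711
  k3 = f(0.080000, -1.235303) = 1.968868
  k4 = f(0.160000, -1.074981) = 1.728164
  y ← -1.390000 + (0.16/6)·(k1 + 2k2 + 2k3 + k4) = -1.076842
y(0.16) ≈ -1.0768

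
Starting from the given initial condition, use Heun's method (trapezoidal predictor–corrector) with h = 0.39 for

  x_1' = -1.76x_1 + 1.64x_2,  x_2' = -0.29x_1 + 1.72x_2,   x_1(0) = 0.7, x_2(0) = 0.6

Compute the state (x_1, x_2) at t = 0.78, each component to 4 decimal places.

1.0378, 1.8458

Heun on (x_1,x_2): k1 = f(t_n, state_n); k2 = f(t_n + h, state_n + h·k1); state_{n+1} = state_n + (h/2)·(k1 + k2).
0.000000: (0.700000, 0.600000)
  k1 = (-0.248000, 0.829000)
  predictor → (0.603280, 0.923310)
  k2 = (0.452456, 1.413142)
  → (0.739869, 1.037218)
0.390000: (0.739869, 1.037218)
  k1 = (0.398868, 1.569452)
  predictor → (0.895427, 1.649304)
  k2 = (1.128907, 2.577129)
  → (1.037785, 1.845801)
(x_1(0.78), x_2(0.78)) ≈ (1.0378, 1.8458)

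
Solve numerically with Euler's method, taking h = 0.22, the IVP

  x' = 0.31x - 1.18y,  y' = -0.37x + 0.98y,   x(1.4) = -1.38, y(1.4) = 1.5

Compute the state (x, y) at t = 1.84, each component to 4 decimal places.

Euler on (x,y): x_{n+1} = x_n + h·x', y_{n+1} = y_n + h·y'.
1.400000: (-1.380000, 1.500000); f=(-2.197800, 1.980600) → (-1.863516, 1.935732)
1.620000: (-1.863516, 1.935732); f=(-2.861854, 2.586518) → (-2.493124, 2.504766)
(x(1.84), y(1.84)) ≈ (-2.4931, 2.5048)

-2.4931, 2.5048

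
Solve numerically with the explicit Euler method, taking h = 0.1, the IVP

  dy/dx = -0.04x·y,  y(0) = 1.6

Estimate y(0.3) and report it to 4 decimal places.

1.5981

Euler: y_{n+1} = y_n + h·f(x_n, y_n).
x=0.000000, y=1.600000: f=0.000000 → y ← 1.600000 + 0.1·0.000000 = 1.600000
x=0.100000, y=1.600000: f=-0.006400 → y ← 1.600000 + 0.1·(-0.006400) = 1.599360
x=0.200000, y=1.599360: f=-0.012795 → y ← 1.599360 + 0.1·(-0.012795) = 1.598081
y(0.3) ≈ 1.5981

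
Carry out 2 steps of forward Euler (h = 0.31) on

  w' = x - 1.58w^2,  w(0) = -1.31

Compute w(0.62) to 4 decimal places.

Euler: w_{n+1} = w_n + h·f(x_n, w_n).
x=0.000000, w=-1.310000: f=-2.711438 → w ← -1.310000 + 0.31·(-2.711438) = -2.150546
x=0.310000, w=-2.150546: f=-6.997258 → w ← -2.150546 + 0.31·(-6.997258) = -4.319696
w(0.62) ≈ -4.3197

-4.3197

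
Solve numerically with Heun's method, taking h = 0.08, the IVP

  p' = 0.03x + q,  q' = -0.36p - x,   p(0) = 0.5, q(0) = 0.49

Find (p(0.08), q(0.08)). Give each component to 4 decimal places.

Heun on (p,q): k1 = f(x_n, state_n); k2 = f(x_n + h, state_n + h·k1); state_{n+1} = state_n + (h/2)·(k1 + k2).
0.000000: (0.500000, 0.490000)
  k1 = (0.490000, -0.180000)
  predictor → (0.539200, 0.475600)
  k2 = (0.478000, -0.274112)
  → (0.538720, 0.471836)
(p(0.08), q(0.08)) ≈ (0.5387, 0.4718)

0.5387, 0.4718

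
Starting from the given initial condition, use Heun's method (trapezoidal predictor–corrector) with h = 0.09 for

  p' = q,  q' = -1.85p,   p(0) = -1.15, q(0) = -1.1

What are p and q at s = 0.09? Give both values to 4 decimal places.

Heun on (p,q): k1 = f(s_n, state_n); k2 = f(s_n + h, state_n + h·k1); state_{n+1} = state_n + (h/2)·(k1 + k2).
0.000000: (-1.150000, -1.100000)
  k1 = (-1.100000, 2.127500)
  predictor → (-1.249000, -0.908525)
  k2 = (-0.908525, 2.310650)
  → (-1.240384, -0.900283)
(p(0.09), q(0.09)) ≈ (-1.2404, -0.9003)

-1.2404, -0.9003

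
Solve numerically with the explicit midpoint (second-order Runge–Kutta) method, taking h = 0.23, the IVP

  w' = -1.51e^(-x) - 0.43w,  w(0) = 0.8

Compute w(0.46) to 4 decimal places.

Midpoint: k1 = f(x_n, w_n); k2 = f(x_n + h/2, w_n + (h/2)·k1); w_{n+1} = w_n + h·k2.
x=0.000000, w=0.800000:
  k1 = f(0.000000, 0.800000) = -1.854000
  k2 = f(0.115000, 0.586790) = -1.598283
  w ← 0.800000 + 0.23·(-1.598283) = 0.432395
x=0.230000, w=0.432395:
  k1 = f(0.230000, 0.432395) = -1.385676
  k2 = f(0.345000, 0.273042) = -1.186821
  w ← 0.432395 + 0.23·(-1.186821) = 0.159426
w(0.46) ≈ 0.1594

0.1594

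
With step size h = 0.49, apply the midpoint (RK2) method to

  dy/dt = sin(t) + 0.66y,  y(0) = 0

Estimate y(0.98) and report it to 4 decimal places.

Midpoint: k1 = f(t_n, y_n); k2 = f(t_n + h/2, y_n + (h/2)·k1); y_{n+1} = y_n + h·k2.
t=0.000000, y=0.000000:
  k1 = f(0.000000, 0.000000) = 0.000000
  k2 = f(0.245000, 0.000000) = 0.242556
  y ← 0.000000 + 0.49·0.242556 = 0.118853
t=0.490000, y=0.118853:
  k1 = f(0.490000, 0.118853) = 0.549069
  k2 = f(0.735000, 0.253374) = 0.837814
  y ← 0.118853 + 0.49·0.837814 = 0.529382
y(0.98) ≈ 0.5294

0.5294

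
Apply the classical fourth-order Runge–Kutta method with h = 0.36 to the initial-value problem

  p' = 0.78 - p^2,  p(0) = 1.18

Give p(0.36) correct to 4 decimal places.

RK4: k1 = f(t_n, p_n); k2 = f(t_n + h/2, p_n + (h/2)·k1); k3 = f(t_n + h/2, p_n + (h/2)·k2); k4 = f(t_n + h, p_n + h·k3); p_{n+1} = p_n + (h/6)·(k1 + 2k2 + 2k3 + k4).
t=0.000000, p=1.180000:
  k1 = f(0.000000, 1.180000) = -0.612400
  k2 = f(0.180000, 1.069768) = -0.364404
  k3 = f(0.180000, 1.114407) = -0.461904
  k4 = f(0.360000, 1.013715) = -0.247617
  p ← 1.180000 + (0.36/6)·(k1 + 2k2 + 2k3 + k4) = 1.029242
p(0.36) ≈ 1.0292

1.0292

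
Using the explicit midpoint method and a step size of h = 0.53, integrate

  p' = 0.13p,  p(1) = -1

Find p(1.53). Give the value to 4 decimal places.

Midpoint: k1 = f(t_n, p_n); k2 = f(t_n + h/2, p_n + (h/2)·k1); p_{n+1} = p_n + h·k2.
t=1.000000, p=-1.000000:
  k1 = f(1.000000, -1.000000) = -0.130000
  k2 = f(1.265000, -1.034450) = -0.134479
  p ← -1.000000 + 0.53·(-0.134479) = -1.071274
p(1.53) ≈ -1.0713

-1.0713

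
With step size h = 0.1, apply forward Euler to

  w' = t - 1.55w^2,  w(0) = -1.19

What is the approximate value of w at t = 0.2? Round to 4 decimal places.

Euler: w_{n+1} = w_n + h·f(t_n, w_n).
t=0.000000, w=-1.190000: f=-2.194955 → w ← -1.190000 + 0.1·(-2.194955) = -1.409496
t=0.100000, w=-1.409496: f=-2.979350 → w ← -1.409496 + 0.1·(-2.979350) = -1.707431
w(0.2) ≈ -1.7074

-1.7074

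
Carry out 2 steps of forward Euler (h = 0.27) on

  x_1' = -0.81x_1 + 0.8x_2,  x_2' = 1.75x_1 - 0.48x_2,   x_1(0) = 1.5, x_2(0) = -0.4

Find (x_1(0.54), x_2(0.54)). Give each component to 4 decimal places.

Euler on (x_1,x_2): x_1_{n+1} = x_1_n + h·x_1', x_2_{n+1} = x_2_n + h·x_2'.
0.000000: (1.500000, -0.400000); f=(-1.535000, 2.817000) → (1.085550, 0.360590)
0.270000: (1.085550, 0.360590); f=(-0.590824, 1.726629) → (0.926028, 0.826780)
(x_1(0.54), x_2(0.54)) ≈ (0.9260, 0.8268)

0.9260, 0.8268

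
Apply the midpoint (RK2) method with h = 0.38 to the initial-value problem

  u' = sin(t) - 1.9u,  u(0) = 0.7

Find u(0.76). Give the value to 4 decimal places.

Midpoint: k1 = f(t_n, u_n); k2 = f(t_n + h/2, u_n + (h/2)·k1); u_{n+1} = u_n + h·k2.
t=0.000000, u=0.700000:
  k1 = f(0.000000, 0.700000) = -1.330000
  k2 = f(0.190000, 0.447300) = -0.661011
  u ← 0.700000 + 0.38·(-0.661011) = 0.448816
t=0.380000, u=0.448816:
  k1 = f(0.380000, 0.448816) = -0.481830
  k2 = f(0.570000, 0.357268) = -0.139177
  u ← 0.448816 + 0.38·(-0.139177) = 0.395928
u(0.76) ≈ 0.3959

0.3959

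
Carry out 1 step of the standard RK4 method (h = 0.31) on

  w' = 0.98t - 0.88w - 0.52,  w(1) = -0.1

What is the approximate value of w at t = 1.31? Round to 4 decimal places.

RK4: k1 = f(t_n, w_n); k2 = f(t_n + h/2, w_n + (h/2)·k1); k3 = f(t_n + h/2, w_n + (h/2)·k2); k4 = f(t_n + h, w_n + h·k3); w_{n+1} = w_n + (h/6)·(k1 + 2k2 + 2k3 + k4).
t=1.000000, w=-0.100000:
  k1 = f(1.000000, -0.100000) = 0.548000
  k2 = f(1.155000, -0.015060) = 0.625153
  k3 = f(1.155000, -0.003101) = 0.614629
  k4 = f(1.310000, 0.090535) = 0.684129
  w ← -0.100000 + (0.31/6)·(k1 + 2k2 + 2k3 + k4) = 0.091771
w(1.31) ≈ 0.0918

0.0918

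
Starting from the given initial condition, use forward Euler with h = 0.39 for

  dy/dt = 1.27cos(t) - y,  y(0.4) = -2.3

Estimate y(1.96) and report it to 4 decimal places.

Euler: y_{n+1} = y_n + h·f(t_n, y_n).
t=0.400000, y=-2.300000: f=3.469747 → y ← -2.300000 + 0.39·3.469747 = -0.946798
t=0.790000, y=-0.946798: f=1.840682 → y ← -0.946798 + 0.39·1.840682 = -0.228932
t=1.180000, y=-0.228932: f=0.712707 → y ← -0.228932 + 0.39·0.712707 = 0.049023
t=1.570000, y=0.049023: f=-0.048012 → y ← 0.049023 + 0.39·(-0.048012) = 0.030299
y(1.96) ≈ 0.0303

0.0303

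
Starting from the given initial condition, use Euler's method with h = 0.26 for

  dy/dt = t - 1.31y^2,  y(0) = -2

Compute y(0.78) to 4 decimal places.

-24.4009

Euler: y_{n+1} = y_n + h·f(t_n, y_n).
t=0.000000, y=-2.000000: f=-5.240000 → y ← -2.000000 + 0.26·(-5.240000) = -3.362400
t=0.260000, y=-3.362400: f=-14.550511 → y ← -3.362400 + 0.26·(-14.550511) = -7.145533
t=0.520000, y=-7.145533: f=-66.366819 → y ← -7.145533 + 0.26·(-66.366819) = -24.400906
y(0.78) ≈ -24.4009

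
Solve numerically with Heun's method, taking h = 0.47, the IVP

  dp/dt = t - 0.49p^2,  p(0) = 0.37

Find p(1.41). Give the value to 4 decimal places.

Heun: k1 = f(t_n, p_n); k2 = f(t_n + h, p_n + h·k1); p_{n+1} = p_n + (h/2)·(k1 + k2).
t=0.000000, p=0.370000:
  k1 = f(0.000000, 0.370000) = -0.067081
  k2 = f(0.470000, 0.338472) = 0.413864
  p ← 0.370000 + (0.47/2)·(-0.067081 + 0.413864) = 0.451494
t=0.470000, p=0.451494:
  k1 = f(0.470000, 0.451494) = 0.370115
  k2 = f(0.940000, 0.625448) = 0.748319
  p ← 0.451494 + (0.47/2)·(0.370115 + 0.748319) = 0.714326
t=0.940000, p=0.714326:
  k1 = f(0.940000, 0.714326) = 0.689972
  k2 = f(1.410000, 1.038613) = 0.881429
  p ← 0.714326 + (0.47/2)·(0.689972 + 0.881429) = 1.083605
p(1.41) ≈ 1.0836

1.0836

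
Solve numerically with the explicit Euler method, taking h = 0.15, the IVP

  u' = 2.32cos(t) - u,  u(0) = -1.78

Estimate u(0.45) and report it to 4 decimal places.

-0.2168

Euler: u_{n+1} = u_n + h·f(t_n, u_n).
t=0.000000, u=-1.780000: f=4.100000 → u ← -1.780000 + 0.15·4.100000 = -1.165000
t=0.150000, u=-1.165000: f=3.458949 → u ← -1.165000 + 0.15·3.458949 = -0.646158
t=0.300000, u=-0.646158: f=2.862538 → u ← -0.646158 + 0.15·2.862538 = -0.216777
u(0.45) ≈ -0.2168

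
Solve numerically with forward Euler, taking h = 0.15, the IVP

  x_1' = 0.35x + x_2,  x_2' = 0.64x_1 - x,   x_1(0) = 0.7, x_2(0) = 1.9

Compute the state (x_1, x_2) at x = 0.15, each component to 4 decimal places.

0.9850, 1.9672

Euler on (x_1,x_2): x_1_{n+1} = x_1_n + h·x_1', x_2_{n+1} = x_2_n + h·x_2'.
0.000000: (0.700000, 1.900000); f=(1.900000, 0.448000) → (0.985000, 1.967200)
(x_1(0.15), x_2(0.15)) ≈ (0.9850, 1.9672)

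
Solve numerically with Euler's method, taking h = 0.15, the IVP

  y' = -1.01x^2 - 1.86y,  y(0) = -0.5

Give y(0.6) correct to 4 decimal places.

Euler: y_{n+1} = y_n + h·f(x_n, y_n).
x=0.000000, y=-0.500000: f=0.930000 → y ← -0.500000 + 0.15·0.930000 = -0.360500
x=0.150000, y=-0.360500: f=0.647805 → y ← -0.360500 + 0.15·0.647805 = -0.263329
x=0.300000, y=-0.263329: f=0.398892 → y ← -0.263329 + 0.15·0.398892 = -0.203495
x=0.450000, y=-0.203495: f=0.173976 → y ← -0.203495 + 0.15·0.173976 = -0.177399
y(0.6) ≈ -0.1774

-0.1774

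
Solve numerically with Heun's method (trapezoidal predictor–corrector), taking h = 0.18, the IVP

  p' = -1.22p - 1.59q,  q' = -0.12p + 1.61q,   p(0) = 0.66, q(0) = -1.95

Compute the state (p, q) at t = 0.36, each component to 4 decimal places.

Heun on (p,q): k1 = f(t_n, state_n); k2 = f(t_n + h, state_n + h·k1); state_{n+1} = state_n + (h/2)·(k1 + k2).
0.000000: (0.660000, -1.950000)
  k1 = (2.295300, -3.218700)
  predictor → (1.073154, -2.529366)
  k2 = (2.712444, -4.201058)
  → (1.110697, -2.617778)
0.180000: (1.110697, -2.617778)
  k1 = (2.807217, -4.347907)
  predictor → (1.615996, -3.400401)
  k2 = (3.435123, -5.668566)
  → (1.672508, -3.519261)
(p(0.36), q(0.36)) ≈ (1.6725, -3.5193)

1.6725, -3.5193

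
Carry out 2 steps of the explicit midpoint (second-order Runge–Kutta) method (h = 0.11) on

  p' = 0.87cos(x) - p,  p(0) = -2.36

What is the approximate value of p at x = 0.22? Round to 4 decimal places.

-1.7248

Midpoint: k1 = f(x_n, p_n); k2 = f(x_n + h/2, p_n + (h/2)·k1); p_{n+1} = p_n + h·k2.
x=0.000000, p=-2.360000:
  k1 = f(0.000000, -2.360000) = 3.230000
  k2 = f(0.055000, -2.182350) = 3.051034
  p ← -2.360000 + 0.11·3.051034 = -2.024386
x=0.110000, p=-2.024386:
  k1 = f(0.110000, -2.024386) = 2.889128
  k2 = f(0.165000, -1.865484) = 2.723668
  p ← -2.024386 + 0.11·2.723668 = -1.724783
p(0.22) ≈ -1.7248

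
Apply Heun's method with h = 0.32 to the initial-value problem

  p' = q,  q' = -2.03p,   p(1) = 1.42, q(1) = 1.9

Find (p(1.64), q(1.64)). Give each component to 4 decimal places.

1.9346, -0.5225

Heun on (p,q): k1 = f(s_n, state_n); k2 = f(s_n + h, state_n + h·k1); state_{n+1} = state_n + (h/2)·(k1 + k2).
1.000000: (1.420000, 1.900000)
  k1 = (1.900000, -2.882600)
  predictor → (2.028000, 0.977568)
  k2 = (0.977568, -4.116840)
  → (1.880411, 0.780090)
1.320000: (1.880411, 0.780090)
  k1 = (0.780090, -3.817234)
  predictor → (2.130040, -0.441425)
  k2 = (-0.441425, -4.323980)
  → (1.934597, -0.522505)
(p(1.64), q(1.64)) ≈ (1.9346, -0.5225)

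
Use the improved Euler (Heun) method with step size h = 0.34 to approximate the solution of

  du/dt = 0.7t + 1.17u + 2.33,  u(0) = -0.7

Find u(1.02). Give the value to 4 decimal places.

Heun: k1 = f(t_n, u_n); k2 = f(t_n + h, u_n + h·k1); u_{n+1} = u_n + (h/2)·(k1 + k2).
t=0.000000, u=-0.700000:
  k1 = f(0.000000, -0.700000) = 1.511000
  k2 = f(0.340000, -0.186260) = 2.350076
  u ← -0.700000 + (0.34/2)·(1.511000 + 2.350076) = -0.043617
t=0.340000, u=-0.043617:
  k1 = f(0.340000, -0.043617) = 2.516968
  k2 = f(0.680000, 0.812152) = 3.756218
  u ← -0.043617 + (0.34/2)·(2.516968 + 3.756218) = 1.022824
t=0.680000, u=1.022824:
  k1 = f(0.680000, 1.022824) = 4.002705
  k2 = f(1.020000, 2.383744) = 5.832981
  u ← 1.022824 + (0.34/2)·(4.002705 + 5.832981) = 2.694891
u(1.02) ≈ 2.6949

2.6949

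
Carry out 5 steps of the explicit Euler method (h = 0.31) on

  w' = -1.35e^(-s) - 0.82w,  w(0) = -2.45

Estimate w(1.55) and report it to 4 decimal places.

Euler: w_{n+1} = w_n + h·f(s_n, w_n).
s=0.000000, w=-2.450000: f=0.659000 → w ← -2.450000 + 0.31·0.659000 = -2.245710
s=0.310000, w=-2.245710: f=0.851329 → w ← -2.245710 + 0.31·0.851329 = -1.981798
s=0.620000, w=-1.981798: f=0.898849 → w ← -1.981798 + 0.31·0.898849 = -1.703155
s=0.930000, w=-1.703155: f=0.863939 → w ← -1.703155 + 0.31·0.863939 = -1.435334
s=1.240000, w=-1.435334: f=0.786305 → w ← -1.435334 + 0.31·0.786305 = -1.191579
w(1.55) ≈ -1.1916

-1.1916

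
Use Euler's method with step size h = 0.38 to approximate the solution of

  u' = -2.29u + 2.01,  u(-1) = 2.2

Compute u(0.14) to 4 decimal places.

0.8806

Euler: u_{n+1} = u_n + h·f(x_n, u_n).
x=-1.000000, u=2.200000: f=-3.028000 → u ← 2.200000 + 0.38·(-3.028000) = 1.049360
x=-0.620000, u=1.049360: f=-0.393034 → u ← 1.049360 + 0.38·(-0.393034) = 0.900007
x=-0.240000, u=0.900007: f=-0.051016 → u ← 0.900007 + 0.38·(-0.051016) = 0.880621
u(0.14) ≈ 0.8806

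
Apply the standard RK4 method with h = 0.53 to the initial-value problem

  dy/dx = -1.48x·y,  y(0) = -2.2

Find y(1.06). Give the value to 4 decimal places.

-0.9578

RK4: k1 = f(x_n, y_n); k2 = f(x_n + h/2, y_n + (h/2)·k1); k3 = f(x_n + h/2, y_n + (h/2)·k2); k4 = f(x_n + h, y_n + h·k3); y_{n+1} = y_n + (h/6)·(k1 + 2k2 + 2k3 + k4).
x=0.000000, y=-2.200000:
  k1 = f(0.000000, -2.200000) = 0.000000
  k2 = f(0.265000, -2.200000) = 0.862840
  k3 = f(0.265000, -1.971347) = 0.773162
  k4 = f(0.530000, -1.790224) = 1.404252
  y ← -2.200000 + (0.53/6)·(k1 + 2k2 + 2k3 + k4) = -1.786931
x=0.530000, y=-1.786931:
  k1 = f(0.530000, -1.786931) = 1.401668
  k2 = f(0.795000, -1.415489) = 1.665464
  k3 = f(0.795000, -1.345583) = 1.583213
  k4 = f(1.060000, -0.947828) = 1.486952
  y ← -1.786931 + (0.53/6)·(k1 + 2k2 + 2k3 + k4) = -0.957836
y(1.06) ≈ -0.9578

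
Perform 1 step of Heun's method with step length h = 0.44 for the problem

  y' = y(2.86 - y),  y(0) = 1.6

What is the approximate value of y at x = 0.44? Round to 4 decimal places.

Heun: k1 = f(x_n, y_n); k2 = f(x_n + h, y_n + h·k1); y_{n+1} = y_n + (h/2)·(k1 + k2).
x=0.000000, y=1.600000:
  k1 = f(0.000000, 1.600000) = 2.016000
  k2 = f(0.440000, 2.487040) = 0.927566
  y ← 1.600000 + (0.44/2)·(2.016000 + 0.927566) = 2.247585
y(0.44) ≈ 2.2476

2.2476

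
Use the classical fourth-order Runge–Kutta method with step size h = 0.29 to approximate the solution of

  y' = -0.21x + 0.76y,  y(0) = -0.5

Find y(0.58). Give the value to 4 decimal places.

-0.8181

RK4: k1 = f(x_n, y_n); k2 = f(x_n + h/2, y_n + (h/2)·k1); k3 = f(x_n + h/2, y_n + (h/2)·k2); k4 = f(x_n + h, y_n + h·k3); y_{n+1} = y_n + (h/6)·(k1 + 2k2 + 2k3 + k4).
x=0.000000, y=-0.500000:
  k1 = f(0.000000, -0.500000) = -0.380000
  k2 = f(0.145000, -0.555100) = -0.452326
  k3 = f(0.145000, -0.565587) = -0.460296
  k4 = f(0.290000, -0.633486) = -0.542349
  y ← -0.500000 + (0.29/6)·(k1 + 2k2 + 2k3 + k4) = -0.632800
x=0.290000, y=-0.632800:
  k1 = f(0.290000, -0.632800) = -0.541828
  k2 = f(0.435000, -0.711365) = -0.631988
  k3 = f(0.435000, -0.724439) = -0.641923
  k4 = f(0.580000, -0.818958) = -0.744208
  y ← -0.632800 + (0.29/6)·(k1 + 2k2 + 2k3 + k4) = -0.818104
y(0.58) ≈ -0.8181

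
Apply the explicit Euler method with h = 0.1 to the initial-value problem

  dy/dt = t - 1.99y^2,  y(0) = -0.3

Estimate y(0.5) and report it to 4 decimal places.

-0.3015

Euler: y_{n+1} = y_n + h·f(t_n, y_n).
t=0.000000, y=-0.300000: f=-0.179100 → y ← -0.300000 + 0.1·(-0.179100) = -0.317910
t=0.100000, y=-0.317910: f=-0.101123 → y ← -0.317910 + 0.1·(-0.101123) = -0.328022
t=0.200000, y=-0.328022: f=-0.014121 → y ← -0.328022 + 0.1·(-0.014121) = -0.329434
t=0.300000, y=-0.329434: f=0.084031 → y ← -0.329434 + 0.1·0.084031 = -0.321031
t=0.400000, y=-0.321031: f=0.194908 → y ← -0.321031 + 0.1·0.194908 = -0.301540
y(0.5) ≈ -0.3015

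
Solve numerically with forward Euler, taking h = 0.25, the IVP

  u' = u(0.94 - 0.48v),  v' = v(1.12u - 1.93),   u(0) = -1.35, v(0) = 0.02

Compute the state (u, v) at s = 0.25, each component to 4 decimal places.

Euler on (u,v): u_{n+1} = u_n + h·u', v_{n+1} = v_n + h·v'.
0.000000: (-1.350000, 0.020000); f=(-1.256040, -0.068840) → (-1.664010, 0.002790)
(u(0.25), v(0.25)) ≈ (-1.6640, 0.0028)

-1.6640, 0.0028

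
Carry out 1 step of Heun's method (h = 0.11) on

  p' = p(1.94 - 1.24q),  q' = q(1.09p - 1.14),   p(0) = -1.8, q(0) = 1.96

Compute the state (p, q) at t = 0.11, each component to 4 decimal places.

Heun on (p,q): k1 = f(t_n, state_n); k2 = f(t_n + h, state_n + h·k1); state_{n+1} = state_n + (h/2)·(k1 + k2).
0.000000: (-1.800000, 1.960000)
  k1 = (0.882720, -6.079920)
  predictor → (-1.702901, 1.291209)
  k2 = (-0.577115, -3.868671)
  → (-1.783192, 1.412828)
(p(0.11), q(0.11)) ≈ (-1.7832, 1.4128)

-1.7832, 1.4128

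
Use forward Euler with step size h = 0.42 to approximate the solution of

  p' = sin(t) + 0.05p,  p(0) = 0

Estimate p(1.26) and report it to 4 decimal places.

Euler: p_{n+1} = p_n + h·f(t_n, p_n).
t=0.000000, p=0.000000: f=0.000000 → p ← 0.000000 + 0.42·0.000000 = 0.000000
t=0.420000, p=0.000000: f=0.407760 → p ← 0.000000 + 0.42·0.407760 = 0.171259
t=0.840000, p=0.171259: f=0.753206 → p ← 0.171259 + 0.42·0.753206 = 0.487606
p(1.26) ≈ 0.4876

0.4876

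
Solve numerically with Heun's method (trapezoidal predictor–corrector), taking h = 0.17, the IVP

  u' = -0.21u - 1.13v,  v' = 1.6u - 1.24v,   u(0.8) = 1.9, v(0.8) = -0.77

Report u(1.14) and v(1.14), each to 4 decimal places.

1.8219, 0.3373

Heun on (u,v): k1 = f(t_n, state_n); k2 = f(t_n + h, state_n + h·k1); state_{n+1} = state_n + (h/2)·(k1 + k2).
0.800000: (1.900000, -0.770000)
  k1 = (0.471100, 3.994800)
  predictor → (1.980087, -0.090884)
  k2 = (-0.313119, 3.280835)
  → (1.913428, -0.151571)
0.970000: (1.913428, -0.151571)
  k1 = (-0.230545, 3.249433)
  predictor → (1.874236, 0.400833)
  k2 = (-0.846530, 2.501745)
  → (1.821877, 0.337279)
(u(1.14), v(1.14)) ≈ (1.8219, 0.3373)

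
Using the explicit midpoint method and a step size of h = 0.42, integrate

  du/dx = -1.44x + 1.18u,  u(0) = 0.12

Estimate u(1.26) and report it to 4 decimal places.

Midpoint: k1 = f(x_n, u_n); k2 = f(x_n + h/2, u_n + (h/2)·k1); u_{n+1} = u_n + h·k2.
x=0.000000, u=0.120000:
  k1 = f(0.000000, 0.120000) = 0.141600
  k2 = f(0.210000, 0.149736) = -0.125712
  u ← 0.120000 + 0.42·(-0.125712) = 0.067201
x=0.420000, u=0.067201:
  k1 = f(0.420000, 0.067201) = -0.525503
  k2 = f(0.630000, -0.043154) = -0.958122
  u ← 0.067201 + 0.42·(-0.958122) = -0.335210
x=0.840000, u=-0.335210:
  k1 = f(0.840000, -0.335210) = -1.605148
  k2 = f(1.050000, -0.672291) = -2.305304
  u ← -0.335210 + 0.42·(-2.305304) = -1.303438
u(1.26) ≈ -1.3034

-1.3034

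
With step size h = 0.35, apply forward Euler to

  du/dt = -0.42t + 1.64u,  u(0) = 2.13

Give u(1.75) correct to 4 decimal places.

19.6737

Euler: u_{n+1} = u_n + h·f(t_n, u_n).
t=0.000000, u=2.130000: f=3.493200 → u ← 2.130000 + 0.35·3.493200 = 3.352620
t=0.350000, u=3.352620: f=5.351297 → u ← 3.352620 + 0.35·5.351297 = 5.225574
t=0.700000, u=5.225574: f=8.275941 → u ← 5.225574 + 0.35·8.275941 = 8.122153
t=1.050000, u=8.122153: f=12.879331 → u ← 8.122153 + 0.35·12.879331 = 12.629919
t=1.400000, u=12.629919: f=20.125068 → u ← 12.629919 + 0.35·20.125068 = 19.673693
u(1.75) ≈ 19.6737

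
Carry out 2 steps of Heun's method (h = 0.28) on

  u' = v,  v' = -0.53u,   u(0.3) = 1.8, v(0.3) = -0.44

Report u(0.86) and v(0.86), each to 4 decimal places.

Heun on (u,v): k1 = f(t_n, state_n); k2 = f(t_n + h, state_n + h·k1); state_{n+1} = state_n + (h/2)·(k1 + k2).
0.300000: (1.800000, -0.440000)
  k1 = (-0.440000, -0.954000)
  predictor → (1.676800, -0.707120)
  k2 = (-0.707120, -0.888704)
  → (1.639403, -0.697979)
0.580000: (1.639403, -0.697979)
  k1 = (-0.697979, -0.868884)
  predictor → (1.443969, -0.941266)
  k2 = (-0.941266, -0.765304)
  → (1.409909, -0.926765)
(u(0.86), v(0.86)) ≈ (1.4099, -0.9268)

1.4099, -0.9268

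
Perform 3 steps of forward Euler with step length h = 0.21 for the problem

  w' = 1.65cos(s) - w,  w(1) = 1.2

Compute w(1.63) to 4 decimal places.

Euler: w_{n+1} = w_n + h·f(s_n, w_n).
s=1.000000, w=1.200000: f=-0.308501 → w ← 1.200000 + 0.21·(-0.308501) = 1.135215
s=1.210000, w=1.135215: f=-0.552733 → w ← 1.135215 + 0.21·(-0.552733) = 1.019141
s=1.420000, w=1.019141: f=-0.771269 → w ← 1.019141 + 0.21·(-0.771269) = 0.857174
w(1.63) ≈ 0.8572

0.8572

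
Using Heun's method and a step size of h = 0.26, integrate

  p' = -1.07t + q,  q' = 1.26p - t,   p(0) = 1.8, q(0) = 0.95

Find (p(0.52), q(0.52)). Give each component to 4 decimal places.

2.4612, 2.1828

Heun on (p,q): k1 = f(t_n, state_n); k2 = f(t_n + h, state_n + h·k1); state_{n+1} = state_n + (h/2)·(k1 + k2).
0.000000: (1.800000, 0.950000)
  k1 = (0.950000, 2.268000)
  predictor → (2.047000, 1.539680)
  k2 = (1.261480, 2.319220)
  → (2.087492, 1.546339)
0.260000: (2.087492, 1.546339)
  k1 = (1.268139, 2.370240)
  predictor → (2.417208, 2.162601)
  k2 = (1.606201, 2.525683)
  → (2.461157, 2.182809)
(p(0.52), q(0.52)) ≈ (2.4612, 2.1828)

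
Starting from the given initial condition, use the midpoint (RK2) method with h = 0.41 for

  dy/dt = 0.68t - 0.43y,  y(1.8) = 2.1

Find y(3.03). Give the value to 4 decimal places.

Midpoint: k1 = f(t_n, y_n); k2 = f(t_n + h/2, y_n + (h/2)·k1); y_{n+1} = y_n + h·k2.
t=1.800000, y=2.100000:
  k1 = f(1.800000, 2.100000) = 0.321000
  k2 = f(2.005000, 2.165805) = 0.432104
  y ← 2.100000 + 0.41·0.432104 = 2.277163
t=2.210000, y=2.277163:
  k1 = f(2.210000, 2.277163) = 0.523620
  k2 = f(2.415000, 2.384505) = 0.616863
  y ← 2.277163 + 0.41·0.616863 = 2.530076
t=2.620000, y=2.530076:
  k1 = f(2.620000, 2.530076) = 0.693667
  k2 = f(2.825000, 2.672278) = 0.771920
  y ← 2.530076 + 0.41·0.771920 = 2.846564
y(3.03) ≈ 2.8466

2.8466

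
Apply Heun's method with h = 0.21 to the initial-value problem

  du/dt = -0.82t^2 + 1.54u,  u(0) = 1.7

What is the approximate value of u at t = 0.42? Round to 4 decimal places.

Heun: k1 = f(t_n, u_n); k2 = f(t_n + h, u_n + h·k1); u_{n+1} = u_n + (h/2)·(k1 + k2).
t=0.000000, u=1.700000:
  k1 = f(0.000000, 1.700000) = 2.618000
  k2 = f(0.210000, 2.249780) = 3.428499
  u ← 1.700000 + (0.21/2)·(2.618000 + 3.428499) = 2.334882
t=0.210000, u=2.334882:
  k1 = f(0.210000, 2.334882) = 3.559557
  k2 = f(0.420000, 3.082389) = 4.602232
  u ← 2.334882 + (0.21/2)·(3.559557 + 4.602232) = 3.191870
u(0.42) ≈ 3.1919

3.1919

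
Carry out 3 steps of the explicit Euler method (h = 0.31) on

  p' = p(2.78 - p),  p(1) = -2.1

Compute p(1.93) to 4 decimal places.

-139.9626

Euler: p_{n+1} = p_n + h·f(x_n, p_n).
x=1.000000, p=-2.100000: f=-10.248000 → p ← -2.100000 + 0.31·(-10.248000) = -5.276880
x=1.310000, p=-5.276880: f=-42.515189 → p ← -5.276880 + 0.31·(-42.515189) = -18.456589
x=1.620000, p=-18.456589: f=-391.954978 → p ← -18.456589 + 0.31·(-391.954978) = -139.962632
p(1.93) ≈ -139.9626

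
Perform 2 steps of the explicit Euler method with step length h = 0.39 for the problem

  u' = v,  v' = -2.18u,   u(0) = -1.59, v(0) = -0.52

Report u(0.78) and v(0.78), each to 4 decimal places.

-1.4684, 2.3561

Euler on (u,v): u_{n+1} = u_n + h·u', v_{n+1} = v_n + h·v'.
0.000000: (-1.590000, -0.520000); f=(-0.520000, 3.466200) → (-1.792800, 0.831818)
0.390000: (-1.792800, 0.831818); f=(0.831818, 3.908304) → (-1.468391, 2.356057)
(u(0.78), v(0.78)) ≈ (-1.4684, 2.3561)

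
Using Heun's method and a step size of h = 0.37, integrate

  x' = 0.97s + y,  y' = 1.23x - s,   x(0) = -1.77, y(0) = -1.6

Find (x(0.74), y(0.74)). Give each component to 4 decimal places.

-3.4418, -4.1160

Heun on (x,y): k1 = f(s_n, state_n); k2 = f(s_n + h, state_n + h·k1); state_{n+1} = state_n + (h/2)·(k1 + k2).
0.000000: (-1.770000, -1.600000)
  k1 = (-1.600000, -2.177100)
  predictor → (-2.362000, -2.405527)
  k2 = (-2.046627, -3.275260)
  → (-2.444626, -2.608687)
0.370000: (-2.444626, -2.608687)
  k1 = (-2.249787, -3.376890)
  predictor → (-3.277047, -3.858136)
  k2 = (-3.140336, -4.770768)
  → (-3.441799, -4.116003)
(x(0.74), y(0.74)) ≈ (-3.4418, -4.1160)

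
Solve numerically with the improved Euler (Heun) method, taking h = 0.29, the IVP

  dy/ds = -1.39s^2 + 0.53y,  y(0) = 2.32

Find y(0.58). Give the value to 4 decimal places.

Heun: k1 = f(s_n, y_n); k2 = f(s_n + h, y_n + h·k1); y_{n+1} = y_n + (h/2)·(k1 + k2).
s=0.000000, y=2.320000:
  k1 = f(0.000000, 2.320000) = 1.229600
  k2 = f(0.290000, 2.676584) = 1.301691
  y ← 2.320000 + (0.29/2)·(1.229600 + 1.301691) = 2.687037
s=0.290000, y=2.687037:
  k1 = f(0.290000, 2.687037) = 1.307231
  k2 = f(0.580000, 3.066134) = 1.157455
  y ← 2.687037 + (0.29/2)·(1.307231 + 1.157455) = 3.044417
y(0.58) ≈ 3.0444

3.0444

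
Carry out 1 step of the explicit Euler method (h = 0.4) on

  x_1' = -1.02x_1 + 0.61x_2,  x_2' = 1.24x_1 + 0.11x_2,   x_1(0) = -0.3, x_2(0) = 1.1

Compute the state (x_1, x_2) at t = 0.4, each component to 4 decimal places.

0.0908, 0.9996

Euler on (x_1,x_2): x_1_{n+1} = x_1_n + h·x_1', x_2_{n+1} = x_2_n + h·x_2'.
0.000000: (-0.300000, 1.100000); f=(0.977000, -0.251000) → (0.090800, 0.999600)
(x_1(0.4), x_2(0.4)) ≈ (0.0908, 0.9996)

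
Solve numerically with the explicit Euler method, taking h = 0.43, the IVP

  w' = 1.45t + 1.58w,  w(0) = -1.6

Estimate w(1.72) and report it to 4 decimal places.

Euler: w_{n+1} = w_n + h·f(t_n, w_n).
t=0.000000, w=-1.600000: f=-2.528000 → w ← -1.600000 + 0.43·(-2.528000) = -2.687040
t=0.430000, w=-2.687040: f=-3.622023 → w ← -2.687040 + 0.43·(-3.622023) = -4.244510
t=0.860000, w=-4.244510: f=-5.459326 → w ← -4.244510 + 0.43·(-5.459326) = -6.592020
t=1.290000, w=-6.592020: f=-8.544892 → w ← -6.592020 + 0.43·(-8.544892) = -10.266323
w(1.72) ≈ -10.2663

-10.2663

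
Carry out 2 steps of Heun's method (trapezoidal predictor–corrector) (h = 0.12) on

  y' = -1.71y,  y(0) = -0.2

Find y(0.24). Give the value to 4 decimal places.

Heun: k1 = f(t_n, y_n); k2 = f(t_n + h, y_n + h·k1); y_{n+1} = y_n + (h/2)·(k1 + k2).
t=0.000000, y=-0.200000:
  k1 = f(0.000000, -0.200000) = 0.342000
  k2 = f(0.120000, -0.158960) = 0.271822
  y ← -0.200000 + (0.12/2)·(0.342000 + 0.271822) = -0.163171
t=0.120000, y=-0.163171:
  k1 = f(0.120000, -0.163171) = 0.279022
  k2 = f(0.240000, -0.129688) = 0.221767
  y ← -0.163171 + (0.12/2)·(0.279022 + 0.221767) = -0.133123
y(0.24) ≈ -0.1331

-0.1331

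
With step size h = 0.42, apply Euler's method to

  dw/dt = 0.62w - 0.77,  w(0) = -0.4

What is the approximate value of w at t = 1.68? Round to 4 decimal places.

Euler: w_{n+1} = w_n + h·f(t_n, w_n).
t=0.000000, w=-0.400000: f=-1.018000 → w ← -0.400000 + 0.42·(-1.018000) = -0.827560
t=0.420000, w=-0.827560: f=-1.283087 → w ← -0.827560 + 0.42·(-1.283087) = -1.366457
t=0.840000, w=-1.366457: f=-1.617203 → w ← -1.366457 + 0.42·(-1.617203) = -2.045682
t=1.260000, w=-2.045682: f=-2.038323 → w ← -2.045682 + 0.42·(-2.038323) = -2.901778
w(1.68) ≈ -2.9018

-2.9018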